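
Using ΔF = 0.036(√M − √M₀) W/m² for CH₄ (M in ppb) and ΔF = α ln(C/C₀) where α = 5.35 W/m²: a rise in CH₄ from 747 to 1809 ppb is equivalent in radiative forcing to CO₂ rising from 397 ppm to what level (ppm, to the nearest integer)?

CH₄ forcing: 0.036 × (√1809 − √747) = 0.036 × (42.5323 − 27.3313) = 0.036 × 15.2010 = 0.54724 W/m².
Set 5.35 ln(C/397) = 0.54724: ln(C/397) = 0.54724/5.35 = 0.10229, so C = 397 × e^0.10229 = 397 × 1.10770 = 439.76 ppm.

C ≈ 440 ppm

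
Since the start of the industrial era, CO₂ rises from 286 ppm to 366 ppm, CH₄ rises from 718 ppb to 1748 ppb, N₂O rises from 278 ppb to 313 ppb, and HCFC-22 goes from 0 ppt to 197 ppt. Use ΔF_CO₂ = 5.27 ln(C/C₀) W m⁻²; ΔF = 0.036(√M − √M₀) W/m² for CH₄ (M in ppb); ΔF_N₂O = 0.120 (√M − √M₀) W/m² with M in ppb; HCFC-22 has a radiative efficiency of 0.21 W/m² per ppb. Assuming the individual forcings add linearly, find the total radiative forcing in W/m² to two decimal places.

ΔF = 2.00 W/m²

CO₂: 5.27 × ln(366/286) = 5.27 × ln(1.27972) = 5.27 × 0.24664 = 1.2998 W/m².
CH₄: 0.036 × (√1748 − √718) = 0.036 × (41.8091 − 26.7955) = 0.036 × 15.0136 = 0.5405 W/m².
N₂O: 0.120 × (√313 − √278) = 0.120 × (17.6918 − 16.6733) = 0.120 × 1.0185 = 0.1222 W/m².
HCFC-22: Δ = 197 − 0 = 197 ppt = 0.197 ppb; ΔF = 0.21 × 0.197 = 0.0414 W/m².
Total ΔF = 1.2998 + 0.5405 + 0.1222 + 0.0414 = 2.0039 W/m².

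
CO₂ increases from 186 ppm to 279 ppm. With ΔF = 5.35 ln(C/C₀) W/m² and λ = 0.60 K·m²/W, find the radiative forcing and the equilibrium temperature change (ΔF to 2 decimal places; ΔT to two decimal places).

ΔF = 2.17 W/m²; ΔT = 1.30 K

CO₂: 5.35 × ln(279/186) = 5.35 × ln(1.50000) = 5.35 × 0.40547 = 2.1693 W/m².
ΔT = λ ΔF = 0.60 × 2.17 = 1.3020 K.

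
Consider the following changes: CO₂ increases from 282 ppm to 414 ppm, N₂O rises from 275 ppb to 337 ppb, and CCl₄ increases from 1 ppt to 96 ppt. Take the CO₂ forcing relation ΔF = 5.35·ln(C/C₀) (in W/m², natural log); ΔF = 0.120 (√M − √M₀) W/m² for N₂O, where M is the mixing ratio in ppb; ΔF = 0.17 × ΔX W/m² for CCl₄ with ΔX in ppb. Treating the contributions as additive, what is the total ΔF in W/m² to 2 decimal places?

CO₂: 5.35 × ln(414/282) = 5.35 × ln(1.46809) = 5.35 × 0.38396 = 2.0542 W/m².
N₂O: 0.120 × (√337 − √275) = 0.120 × (18.3576 − 16.5831) = 0.120 × 1.7745 = 0.2129 W/m².
CCl₄: Δ = 96 − 1 = 95 ppt = 0.095 ppb; ΔF = 0.17 × 0.095 = 0.0162 W/m².
Total ΔF = 2.0542 + 0.2129 + 0.0162 = 2.2833 W/m².

ΔF = 2.28 W/m²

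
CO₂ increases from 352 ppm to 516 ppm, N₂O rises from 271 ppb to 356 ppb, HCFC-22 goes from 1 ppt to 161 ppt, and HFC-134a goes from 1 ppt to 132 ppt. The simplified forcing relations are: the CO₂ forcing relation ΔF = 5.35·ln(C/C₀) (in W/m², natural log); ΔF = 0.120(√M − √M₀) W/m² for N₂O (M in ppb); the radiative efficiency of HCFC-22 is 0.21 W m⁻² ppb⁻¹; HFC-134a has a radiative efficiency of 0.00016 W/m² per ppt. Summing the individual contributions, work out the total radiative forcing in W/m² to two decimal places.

ΔF = 2.39 W/m²

CO₂: 5.35 × ln(516/352) = 5.35 × ln(1.46591) = 5.35 × 0.38248 = 2.0463 W/m².
N₂O: 0.120 × (√356 − √271) = 0.120 × (18.8680 − 16.4621) = 0.120 × 2.4059 = 0.2887 W/m².
HCFC-22: Δ = 161 − 1 = 160 ppt = 0.160 ppb; ΔF = 0.21 × 0.160 = 0.0336 W/m².
HFC-134a: ΔF = 0.00016 × (132 − 1) = 0.00016 × 131 = 0.0210 W/m².
Total ΔF = 2.0463 + 0.2887 + 0.0336 + 0.0210 = 2.3896 W/m².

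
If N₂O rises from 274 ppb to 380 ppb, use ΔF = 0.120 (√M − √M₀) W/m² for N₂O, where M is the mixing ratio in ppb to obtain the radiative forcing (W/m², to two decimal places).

ΔF = 0.35 W/m²

N₂O: 0.120 × (√380 − √274) = 0.120 × (19.4936 − 16.5529) = 0.120 × 2.9407 = 0.3529 W/m².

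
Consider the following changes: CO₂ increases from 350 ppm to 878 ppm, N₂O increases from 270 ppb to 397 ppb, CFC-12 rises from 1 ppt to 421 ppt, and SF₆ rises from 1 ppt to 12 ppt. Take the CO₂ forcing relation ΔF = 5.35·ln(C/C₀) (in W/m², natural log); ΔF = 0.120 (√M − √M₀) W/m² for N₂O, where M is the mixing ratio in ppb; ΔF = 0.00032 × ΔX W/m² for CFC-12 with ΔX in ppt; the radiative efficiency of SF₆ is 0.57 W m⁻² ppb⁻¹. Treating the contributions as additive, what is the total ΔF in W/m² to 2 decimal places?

CO₂: 5.35 × ln(878/350) = 5.35 × ln(2.50857) = 5.35 × 0.91971 = 4.9204 W/m².
N₂O: 0.120 × (√397 − √270) = 0.120 × (19.9249 − 16.4317) = 0.120 × 3.4932 = 0.4192 W/m².
CFC-12: ΔF = 0.00032 × (421 − 1) = 0.00032 × 420 = 0.1344 W/m².
SF₆: Δ = 12 − 1 = 11 ppt = 0.011 ppb; ΔF = 0.57 × 0.011 = 0.0063 W/m².
Total ΔF = 4.9204 + 0.4192 + 0.1344 + 0.0063 = 5.4803 W/m².

ΔF = 5.48 W/m²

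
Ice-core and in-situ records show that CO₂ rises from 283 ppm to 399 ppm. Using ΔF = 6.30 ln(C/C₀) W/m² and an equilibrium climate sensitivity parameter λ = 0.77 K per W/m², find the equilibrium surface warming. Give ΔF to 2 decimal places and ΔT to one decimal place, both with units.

ΔF = 2.16 W/m²; ΔT = 1.7 K

CO₂: 6.30 × ln(399/283) = 6.30 × ln(1.40989) = 6.30 × 0.34351 = 2.1641 W/m².
ΔT = λ ΔF = 0.77 × 2.16 = 1.6632 K.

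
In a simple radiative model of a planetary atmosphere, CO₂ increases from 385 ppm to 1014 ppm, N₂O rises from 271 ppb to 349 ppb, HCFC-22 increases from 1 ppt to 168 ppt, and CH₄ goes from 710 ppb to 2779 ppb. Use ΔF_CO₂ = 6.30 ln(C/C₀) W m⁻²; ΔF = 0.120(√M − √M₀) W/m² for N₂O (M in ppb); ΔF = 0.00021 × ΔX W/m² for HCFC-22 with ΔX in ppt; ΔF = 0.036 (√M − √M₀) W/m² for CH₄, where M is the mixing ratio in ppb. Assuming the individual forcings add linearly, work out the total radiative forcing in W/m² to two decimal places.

CO₂: 6.30 × ln(1014/385) = 6.30 × ln(2.63377) = 6.30 × 0.96842 = 6.1010 W/m².
N₂O: 0.120 × (√349 − √271) = 0.120 × (18.6815 − 16.4621) = 0.120 × 2.2194 = 0.2663 W/m².
HCFC-22: ΔF = 0.00021 × (168 − 1) = 0.00021 × 167 = 0.0351 W/m².
CH₄: 0.036 × (√2779 − √710) = 0.036 × (52.7162 − 26.6458) = 0.036 × 26.0704 = 0.9385 W/m².
Total ΔF = 6.1010 + 0.2663 + 0.0351 + 0.9385 = 7.3409 W/m².

ΔF = 7.34 W/m²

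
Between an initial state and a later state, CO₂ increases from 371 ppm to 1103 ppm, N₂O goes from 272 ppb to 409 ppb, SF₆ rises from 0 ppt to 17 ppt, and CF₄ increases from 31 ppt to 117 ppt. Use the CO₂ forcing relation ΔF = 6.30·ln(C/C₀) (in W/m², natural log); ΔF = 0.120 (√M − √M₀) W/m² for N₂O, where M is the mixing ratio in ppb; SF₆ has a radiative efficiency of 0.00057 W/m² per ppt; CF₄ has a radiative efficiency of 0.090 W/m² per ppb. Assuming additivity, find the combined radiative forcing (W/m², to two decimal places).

CO₂: 6.30 × ln(1103/371) = 6.30 × ln(2.97305) = 6.30 × 1.08959 = 6.8644 W/m².
N₂O: 0.120 × (√409 − √272) = 0.120 × (20.2237 − 16.4924) = 0.120 × 3.7313 = 0.4478 W/m².
SF₆: ΔF = 0.00057 × (17 − 0) = 0.00057 × 17 = 0.0097 W/m².
CF₄: Δ = 117 − 31 = 86 ppt = 0.086 ppb; ΔF = 0.090 × 0.086 = 0.0077 W/m².
Total ΔF = 6.8644 + 0.4478 + 0.0097 + 0.0077 = 7.3296 W/m².

ΔF = 7.33 W/m²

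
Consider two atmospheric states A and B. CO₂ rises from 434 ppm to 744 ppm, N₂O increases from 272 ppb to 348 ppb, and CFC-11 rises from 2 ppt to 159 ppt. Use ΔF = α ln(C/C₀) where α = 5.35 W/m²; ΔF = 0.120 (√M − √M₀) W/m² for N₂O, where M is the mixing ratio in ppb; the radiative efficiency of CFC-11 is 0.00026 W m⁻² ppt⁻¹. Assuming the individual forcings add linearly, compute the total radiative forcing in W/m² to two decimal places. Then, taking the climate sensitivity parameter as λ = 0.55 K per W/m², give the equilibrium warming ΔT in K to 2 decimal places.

CO₂: 5.35 × ln(744/434) = 5.35 × ln(1.71429) = 5.35 × 0.53900 = 2.8837 W/m².
N₂O: 0.120 × (√348 − √272) = 0.120 × (18.6548 − 16.4924) = 0.120 × 2.1624 = 0.2595 W/m².
CFC-11: ΔF = 0.00026 × (159 − 2) = 0.00026 × 157 = 0.0408 W/m².
Total ΔF = 2.8837 + 0.2595 + 0.0408 = 3.1840 W/m².
ΔT = λ ΔF = 0.55 × 3.18 = 1.7490 K.

ΔF = 3.18 W/m²; ΔT = 1.75 K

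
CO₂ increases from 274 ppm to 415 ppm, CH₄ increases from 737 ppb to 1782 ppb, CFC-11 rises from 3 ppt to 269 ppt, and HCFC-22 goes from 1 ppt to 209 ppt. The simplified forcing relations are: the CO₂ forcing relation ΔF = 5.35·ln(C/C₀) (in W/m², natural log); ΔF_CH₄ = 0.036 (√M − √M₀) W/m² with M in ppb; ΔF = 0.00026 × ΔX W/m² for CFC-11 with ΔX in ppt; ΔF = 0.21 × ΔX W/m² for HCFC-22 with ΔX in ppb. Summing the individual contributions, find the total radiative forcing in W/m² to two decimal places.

CO₂: 5.35 × ln(415/274) = 5.35 × ln(1.51460) = 5.35 × 0.41515 = 2.2211 W/m².
CH₄: 0.036 × (√1782 − √737) = 0.036 × (42.2137 − 27.1477) = 0.036 × 15.0660 = 0.5424 W/m².
CFC-11: ΔF = 0.00026 × (269 − 3) = 0.00026 × 266 = 0.0692 W/m².
HCFC-22: Δ = 209 − 1 = 208 ppt = 0.208 ppb; ΔF = 0.21 × 0.208 = 0.0437 W/m².
Total ΔF = 2.2211 + 0.5424 + 0.0692 + 0.0437 = 2.8764 W/m².

ΔF = 2.88 W/m²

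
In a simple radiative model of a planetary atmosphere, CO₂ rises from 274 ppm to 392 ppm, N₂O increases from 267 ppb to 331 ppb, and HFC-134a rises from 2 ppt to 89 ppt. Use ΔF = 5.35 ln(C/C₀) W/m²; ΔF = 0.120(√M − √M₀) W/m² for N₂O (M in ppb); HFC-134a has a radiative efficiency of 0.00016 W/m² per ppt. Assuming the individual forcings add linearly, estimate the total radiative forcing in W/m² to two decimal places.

CO₂: 5.35 × ln(392/274) = 5.35 × ln(1.43066) = 5.35 × 0.35814 = 1.9160 W/m².
N₂O: 0.120 × (√331 − √267) = 0.120 × (18.1934 − 16.3401) = 0.120 × 1.8533 = 0.2224 W/m².
HFC-134a: ΔF = 0.00016 × (89 − 2) = 0.00016 × 87 = 0.0139 W/m².
Total ΔF = 1.9160 + 0.2224 + 0.0139 = 2.1523 W/m².

ΔF = 2.15 W/m²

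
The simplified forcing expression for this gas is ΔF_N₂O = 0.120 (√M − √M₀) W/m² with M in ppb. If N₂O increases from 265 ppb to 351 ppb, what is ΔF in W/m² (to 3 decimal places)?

ΔF = 0.295 W/m²

N₂O: 0.120 × (√351 − √265) = 0.120 × (18.7350 − 16.2788) = 0.120 × 2.4562 = 0.2947 W/m².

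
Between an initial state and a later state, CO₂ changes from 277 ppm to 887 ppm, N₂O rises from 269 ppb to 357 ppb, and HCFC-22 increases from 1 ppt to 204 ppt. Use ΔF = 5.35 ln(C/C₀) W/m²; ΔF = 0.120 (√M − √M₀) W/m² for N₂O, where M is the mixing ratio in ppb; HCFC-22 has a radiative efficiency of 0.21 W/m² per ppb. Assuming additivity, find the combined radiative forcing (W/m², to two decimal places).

ΔF = 6.57 W/m²

CO₂: 5.35 × ln(887/277) = 5.35 × ln(3.20217) = 5.35 × 1.16383 = 6.2265 W/m².
N₂O: 0.120 × (√357 − √269) = 0.120 × (18.8944 − 16.4012) = 0.120 × 2.4932 = 0.2992 W/m².
HCFC-22: Δ = 204 − 1 = 203 ppt = 0.203 ppb; ΔF = 0.21 × 0.203 = 0.0426 W/m².
Total ΔF = 6.2265 + 0.2992 + 0.0426 = 6.5683 W/m².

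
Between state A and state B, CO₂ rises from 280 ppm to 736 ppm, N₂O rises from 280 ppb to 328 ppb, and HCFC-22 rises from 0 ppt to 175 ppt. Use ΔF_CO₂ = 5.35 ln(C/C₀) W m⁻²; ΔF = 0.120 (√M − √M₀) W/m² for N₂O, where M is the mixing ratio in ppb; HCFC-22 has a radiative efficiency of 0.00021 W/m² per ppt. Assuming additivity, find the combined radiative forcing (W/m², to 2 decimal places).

ΔF = 5.37 W/m²

CO₂: 5.35 × ln(736/280) = 5.35 × ln(2.62857) = 5.35 × 0.96644 = 5.1705 W/m².
N₂O: 0.120 × (√328 − √280) = 0.120 × (18.1108 − 16.7332) = 0.120 × 1.3776 = 0.1653 W/m².
HCFC-22: ΔF = 0.00021 × (175 − 0) = 0.00021 × 175 = 0.0368 W/m².
Total ΔF = 5.1705 + 0.1653 + 0.0368 = 5.3726 W/m².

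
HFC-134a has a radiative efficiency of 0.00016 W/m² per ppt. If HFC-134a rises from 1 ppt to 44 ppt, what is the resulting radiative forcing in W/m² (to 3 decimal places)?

HFC-134a: ΔF = 0.00016 × (44 − 1) = 0.00016 × 43 = 0.0069 W/m².

ΔF = 0.007 W/m²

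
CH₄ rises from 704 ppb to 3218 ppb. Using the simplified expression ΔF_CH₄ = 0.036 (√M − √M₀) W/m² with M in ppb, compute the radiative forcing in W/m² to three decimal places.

CH₄: 0.036 × (√3218 − √704) = 0.036 × (56.7274 − 26.5330) = 0.036 × 30.1944 = 1.0870 W/m².

ΔF = 1.087 W/m²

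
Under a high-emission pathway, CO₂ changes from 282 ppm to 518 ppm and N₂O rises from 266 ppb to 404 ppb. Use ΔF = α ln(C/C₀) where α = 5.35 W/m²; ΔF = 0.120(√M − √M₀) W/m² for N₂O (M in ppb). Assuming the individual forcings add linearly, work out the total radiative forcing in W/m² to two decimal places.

ΔF = 3.71 W/m²

CO₂: 5.35 × ln(518/282) = 5.35 × ln(1.83688) = 5.35 × 0.60807 = 3.2532 W/m².
N₂O: 0.120 × (√404 − √266) = 0.120 × (20.0998 − 16.3095) = 0.120 × 3.7903 = 0.4548 W/m².
Total ΔF = 3.2532 + 0.4548 = 3.7080 W/m².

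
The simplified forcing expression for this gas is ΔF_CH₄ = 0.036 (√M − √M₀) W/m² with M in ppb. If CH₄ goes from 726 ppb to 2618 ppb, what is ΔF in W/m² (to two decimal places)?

ΔF = 0.87 W/m²

CH₄: 0.036 × (√2618 − √726) = 0.036 × (51.1664 − 26.9444) = 0.036 × 24.2220 = 0.8720 W/m².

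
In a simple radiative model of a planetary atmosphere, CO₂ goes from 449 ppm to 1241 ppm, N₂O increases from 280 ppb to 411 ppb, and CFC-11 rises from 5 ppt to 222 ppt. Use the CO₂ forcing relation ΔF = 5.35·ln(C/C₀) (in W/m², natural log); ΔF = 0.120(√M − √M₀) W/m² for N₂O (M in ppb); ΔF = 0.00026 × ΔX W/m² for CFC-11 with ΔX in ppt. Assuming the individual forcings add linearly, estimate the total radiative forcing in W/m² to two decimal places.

CO₂: 5.35 × ln(1241/449) = 5.35 × ln(2.76392) = 5.35 × 1.01665 = 5.4391 W/m².
N₂O: 0.120 × (√411 − √280) = 0.120 × (20.2731 − 16.7332) = 0.120 × 3.5399 = 0.4248 W/m².
CFC-11: ΔF = 0.00026 × (222 − 5) = 0.00026 × 217 = 0.0564 W/m².
Total ΔF = 5.4391 + 0.4248 + 0.0564 = 5.9203 W/m².

ΔF = 5.92 W/m²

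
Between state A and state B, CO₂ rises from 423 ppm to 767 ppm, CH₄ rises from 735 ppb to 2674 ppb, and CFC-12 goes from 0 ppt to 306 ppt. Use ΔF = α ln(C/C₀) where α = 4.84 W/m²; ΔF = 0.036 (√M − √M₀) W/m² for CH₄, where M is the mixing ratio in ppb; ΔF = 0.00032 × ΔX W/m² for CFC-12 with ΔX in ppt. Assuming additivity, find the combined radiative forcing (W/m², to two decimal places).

ΔF = 3.86 W/m²

CO₂: 4.84 × ln(767/423) = 4.84 × ln(1.81324) = 4.84 × 0.59512 = 2.8804 W/m².
CH₄: 0.036 × (√2674 − √735) = 0.036 × (51.7107 − 27.1109) = 0.036 × 24.5998 = 0.8856 W/m².
CFC-12: ΔF = 0.00032 × (306 − 0) = 0.00032 × 306 = 0.0979 W/m².
Total ΔF = 2.8804 + 0.8856 + 0.0979 = 3.8639 W/m².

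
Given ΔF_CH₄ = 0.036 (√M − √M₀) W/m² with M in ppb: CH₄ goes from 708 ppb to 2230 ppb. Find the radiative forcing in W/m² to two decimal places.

CH₄: 0.036 × (√2230 − √708) = 0.036 × (47.2229 − 26.6083) = 0.036 × 20.6146 = 0.7421 W/m².

ΔF = 0.74 W/m²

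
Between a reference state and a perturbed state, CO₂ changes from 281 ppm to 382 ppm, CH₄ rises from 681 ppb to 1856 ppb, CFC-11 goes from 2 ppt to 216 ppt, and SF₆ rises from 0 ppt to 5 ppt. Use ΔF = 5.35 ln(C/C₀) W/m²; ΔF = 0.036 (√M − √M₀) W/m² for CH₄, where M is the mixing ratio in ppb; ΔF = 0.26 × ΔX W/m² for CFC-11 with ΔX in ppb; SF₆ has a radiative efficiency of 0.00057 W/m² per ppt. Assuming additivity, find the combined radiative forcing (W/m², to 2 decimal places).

CO₂: 5.35 × ln(382/281) = 5.35 × ln(1.35943) = 5.35 × 0.30707 = 1.6428 W/m².
CH₄: 0.036 × (√1856 − √681) = 0.036 × (43.0813 − 26.0960) = 0.036 × 16.9853 = 0.6115 W/m².
CFC-11: Δ = 216 − 2 = 214 ppt = 0.214 ppb; ΔF = 0.26 × 0.214 = 0.0556 W/m².
SF₆: ΔF = 0.00057 × (5 − 0) = 0.00057 × 5 = 0.0029 W/m².
Total ΔF = 1.6428 + 0.6115 + 0.0556 + 0.0029 = 2.3128 W/m².

ΔF = 2.31 W/m²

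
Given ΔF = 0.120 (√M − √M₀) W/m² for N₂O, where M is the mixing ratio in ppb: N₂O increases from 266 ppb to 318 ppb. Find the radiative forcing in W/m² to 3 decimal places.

N₂O: 0.120 × (√318 − √266) = 0.120 × (17.8326 − 16.3095) = 0.120 × 1.5231 = 0.1828 W/m².

ΔF = 0.183 W/m²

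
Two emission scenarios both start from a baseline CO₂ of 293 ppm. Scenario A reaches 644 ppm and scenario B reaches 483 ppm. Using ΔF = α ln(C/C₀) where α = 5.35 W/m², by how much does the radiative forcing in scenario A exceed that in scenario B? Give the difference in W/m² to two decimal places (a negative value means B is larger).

ΔF_A = 5.35 ln(644/293) = 5.35 × 0.78753 = 4.2133 W/m².
ΔF_B = 5.35 ln(483/293) = 5.35 × 0.49984 = 2.6741 W/m².
Difference: 4.2133 − 2.6741 = 1.5392 W/m².

ΔF_A − ΔF_B = 1.54 W/m²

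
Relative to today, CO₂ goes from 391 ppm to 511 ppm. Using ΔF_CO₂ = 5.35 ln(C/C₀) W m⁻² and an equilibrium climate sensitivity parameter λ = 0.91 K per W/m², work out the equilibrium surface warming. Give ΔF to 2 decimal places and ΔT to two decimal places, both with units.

CO₂: 5.35 × ln(511/391) = 5.35 × ln(1.30691) = 5.35 × 0.26767 = 1.4320 W/m².
ΔT = λ ΔF = 0.91 × 1.43 = 1.3013 K.

ΔF = 1.43 W/m²; ΔT = 1.30 K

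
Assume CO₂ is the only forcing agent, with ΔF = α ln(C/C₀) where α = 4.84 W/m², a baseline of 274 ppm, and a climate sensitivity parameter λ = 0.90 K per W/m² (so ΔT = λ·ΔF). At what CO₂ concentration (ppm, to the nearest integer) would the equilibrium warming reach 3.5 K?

C ≈ 612 ppm

Required forcing: ΔF = ΔT/λ = 3.5/0.90 = 3.8889 W/m².
Then ln(C/274) = ΔF/4.84 = 3.8889/4.84 = 0.80349.
So C = 274 × e^0.80349 = 274 × 2.23332 = 611.93 ppm.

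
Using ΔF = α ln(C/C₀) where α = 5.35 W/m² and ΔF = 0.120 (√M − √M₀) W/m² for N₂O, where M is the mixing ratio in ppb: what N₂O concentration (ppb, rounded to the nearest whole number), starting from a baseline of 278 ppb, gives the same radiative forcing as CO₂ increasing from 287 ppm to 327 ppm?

CO₂ forcing: 5.35 × ln(327/287) = 5.35 × 0.130478 = 0.69806 W/m².
Set 0.120(√M − √278) = 0.69806: √M = 0.69806/0.120 + √278 = 5.8172 + 16.6733 = 22.4905.
M = (22.4905)² = 505.82 ppb.

M ≈ 506 ppb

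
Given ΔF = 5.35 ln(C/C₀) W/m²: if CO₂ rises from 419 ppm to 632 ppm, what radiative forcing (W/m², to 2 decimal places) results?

ΔF = 2.20 W/m²

CO₂ absorption bands are partially saturated, so forcing scales with the logarithm of the concentration ratio.
CO₂: 5.35 × ln(632/419) = 5.35 × ln(1.50835) = 5.35 × 0.41102 = 2.1990 W/m².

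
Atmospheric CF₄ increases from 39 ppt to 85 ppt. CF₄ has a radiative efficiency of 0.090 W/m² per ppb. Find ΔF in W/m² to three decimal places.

CF₄: Δ = 85 − 39 = 46 ppt = 0.046 ppb; ΔF = 0.090 × 0.046 = 0.0041 W/m².

ΔF = 0.004 W/m²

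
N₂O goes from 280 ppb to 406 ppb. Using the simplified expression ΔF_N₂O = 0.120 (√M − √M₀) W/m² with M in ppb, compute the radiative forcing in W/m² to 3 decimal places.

N₂O: 0.120 × (√406 − √280) = 0.120 × (20.1494 − 16.7332) = 0.120 × 3.4162 = 0.4099 W/m².

ΔF = 0.410 W/m²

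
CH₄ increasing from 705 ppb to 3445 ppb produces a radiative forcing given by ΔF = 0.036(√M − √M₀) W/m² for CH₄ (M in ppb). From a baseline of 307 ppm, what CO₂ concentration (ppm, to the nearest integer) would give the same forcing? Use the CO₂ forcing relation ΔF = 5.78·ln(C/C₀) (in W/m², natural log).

CH₄ forcing: 0.036 × (√3445 − √705) = 0.036 × (58.6941 − 26.5518) = 0.036 × 32.1423 = 1.15712 W/m².
Set 5.78 ln(C/307) = 1.15712: ln(C/307) = 1.15712/5.78 = 0.20019, so C = 307 × e^0.20019 = 307 × 1.22163 = 375.04 ppm.

C ≈ 375 ppm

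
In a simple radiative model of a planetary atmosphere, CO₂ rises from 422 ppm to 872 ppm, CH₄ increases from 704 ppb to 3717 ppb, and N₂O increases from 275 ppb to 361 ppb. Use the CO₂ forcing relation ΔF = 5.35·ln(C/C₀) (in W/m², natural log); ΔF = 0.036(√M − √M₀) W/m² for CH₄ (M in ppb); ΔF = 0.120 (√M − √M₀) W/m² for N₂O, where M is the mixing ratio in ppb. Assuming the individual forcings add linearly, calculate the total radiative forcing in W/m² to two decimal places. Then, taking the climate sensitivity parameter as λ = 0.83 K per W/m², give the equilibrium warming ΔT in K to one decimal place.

ΔF = 5.41 W/m²; ΔT = 4.5 K

CO₂: 5.35 × ln(872/422) = 5.35 × ln(2.06635) = 5.35 × 0.72578 = 3.8829 W/m².
CH₄: 0.036 × (√3717 − √704) = 0.036 × (60.9672 − 26.5330) = 0.036 × 34.4342 = 1.2396 W/m².
N₂O: 0.120 × (√361 − √275) = 0.120 × (19.0000 − 16.5831) = 0.120 × 2.4169 = 0.2900 W/m².
Total ΔF = 3.8829 + 1.2396 + 0.2900 = 5.4125 W/m².
ΔT = λ ΔF = 0.83 × 5.41 = 4.4903 K.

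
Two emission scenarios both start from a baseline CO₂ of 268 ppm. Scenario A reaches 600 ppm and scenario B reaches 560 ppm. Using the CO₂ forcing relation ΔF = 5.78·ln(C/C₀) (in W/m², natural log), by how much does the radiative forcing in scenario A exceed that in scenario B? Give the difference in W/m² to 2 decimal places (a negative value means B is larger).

ΔF_A − ΔF_B = 0.40 W/m²

ΔF_A = 5.78 ln(600/268) = 5.78 × 0.80594 = 4.6583 W/m².
ΔF_B = 5.78 ln(560/268) = 5.78 × 0.73695 = 4.2596 W/m².
Difference: 4.6583 − 4.2596 = 0.3987 W/m².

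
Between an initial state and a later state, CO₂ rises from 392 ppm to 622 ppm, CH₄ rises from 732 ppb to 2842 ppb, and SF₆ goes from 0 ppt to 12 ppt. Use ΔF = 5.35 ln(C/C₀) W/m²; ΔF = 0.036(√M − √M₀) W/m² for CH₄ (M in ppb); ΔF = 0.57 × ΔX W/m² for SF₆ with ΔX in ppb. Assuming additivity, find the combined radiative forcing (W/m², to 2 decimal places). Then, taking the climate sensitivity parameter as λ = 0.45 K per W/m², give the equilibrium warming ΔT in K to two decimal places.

CO₂: 5.35 × ln(622/392) = 5.35 × ln(1.58673) = 5.35 × 0.46168 = 2.4700 W/m².
CH₄: 0.036 × (√2842 − √732) = 0.036 × (53.3104 − 27.0555) = 0.036 × 26.2549 = 0.9452 W/m².
SF₆: Δ = 12 − 0 = 12 ppt = 0.012 ppb; ΔF = 0.57 × 0.012 = 0.0068 W/m².
Total ΔF = 2.4700 + 0.9452 + 0.0068 = 3.4220 W/m².
ΔT = λ ΔF = 0.45 × 3.42 = 1.5390 K.

ΔF = 3.42 W/m²; ΔT = 1.54 K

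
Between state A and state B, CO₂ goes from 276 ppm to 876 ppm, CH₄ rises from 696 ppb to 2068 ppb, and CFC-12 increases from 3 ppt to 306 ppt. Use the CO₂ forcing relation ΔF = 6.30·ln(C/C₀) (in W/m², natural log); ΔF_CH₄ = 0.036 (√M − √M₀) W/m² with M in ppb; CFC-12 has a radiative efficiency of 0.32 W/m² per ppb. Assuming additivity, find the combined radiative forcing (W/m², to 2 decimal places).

CO₂: 6.30 × ln(876/276) = 6.30 × ln(3.17391) = 6.30 × 1.15496 = 7.2762 W/m².
CH₄: 0.036 × (√2068 − √696) = 0.036 × (45.4753 − 26.3818) = 0.036 × 19.0935 = 0.6874 W/m².
CFC-12: Δ = 306 − 3 = 303 ppt = 0.303 ppb; ΔF = 0.32 × 0.303 = 0.0970 W/m².
Total ΔF = 7.2762 + 0.6874 + 0.0970 = 8.0606 W/m².

ΔF = 8.06 W/m²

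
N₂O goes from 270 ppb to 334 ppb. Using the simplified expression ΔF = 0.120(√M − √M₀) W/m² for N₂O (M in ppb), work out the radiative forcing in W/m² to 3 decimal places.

ΔF = 0.221 W/m²

N₂O: 0.120 × (√334 − √270) = 0.120 × (18.2757 − 16.4317) = 0.120 × 1.8440 = 0.2213 W/m².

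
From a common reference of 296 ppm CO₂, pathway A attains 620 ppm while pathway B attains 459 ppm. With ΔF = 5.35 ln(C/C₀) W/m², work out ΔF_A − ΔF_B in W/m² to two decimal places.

ΔF_A − ΔF_B = 1.61 W/m²

ΔF_A = 5.35 ln(620/296) = 5.35 × 0.73936 = 3.9556 W/m².
ΔF_B = 5.35 ln(459/296) = 5.35 × 0.43869 = 2.3470 W/m².
Difference: 3.9556 − 2.3470 = 1.6086 W/m².
(Equivalently, ΔF_A − ΔF_B = 5.35 ln(620/459) = 5.35 × 0.30067 = 1.6086 W/m².)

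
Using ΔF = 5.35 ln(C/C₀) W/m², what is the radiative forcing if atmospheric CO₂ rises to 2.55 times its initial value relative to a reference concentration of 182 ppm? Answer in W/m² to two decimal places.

ΔF = 5.35 × ln(2.55) = 5.35 × 0.93609 = 5.0081 W/m².

ΔF = 5.01 W/m²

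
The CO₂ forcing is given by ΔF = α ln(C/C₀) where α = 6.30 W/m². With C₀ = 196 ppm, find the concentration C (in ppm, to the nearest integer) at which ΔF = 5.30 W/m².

C ≈ 455 ppm

Set 6.30 ln(C/196) = 5.30, so ln(C/196) = 5.30/6.30 = 0.84127.
Then C/196 = e^0.84127 = 2.31931, giving C = 196 × 2.31931 = 454.58 ppm.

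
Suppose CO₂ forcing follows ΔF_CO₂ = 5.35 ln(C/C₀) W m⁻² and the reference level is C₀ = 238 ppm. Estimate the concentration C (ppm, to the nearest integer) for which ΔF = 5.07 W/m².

C ≈ 614 ppm

Set 5.35 ln(C/238) = 5.07, so ln(C/238) = 5.07/5.35 = 0.94766.
Then C/238 = e^0.94766 = 2.57967, giving C = 238 × 2.57967 = 613.96 ppm.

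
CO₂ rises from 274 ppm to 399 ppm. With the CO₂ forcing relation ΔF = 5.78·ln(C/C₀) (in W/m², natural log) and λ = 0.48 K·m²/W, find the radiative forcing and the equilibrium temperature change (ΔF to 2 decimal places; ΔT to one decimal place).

ΔF = 2.17 W/m²; ΔT = 1.0 K

CO₂: 5.78 × ln(399/274) = 5.78 × ln(1.45620) = 5.78 × 0.37583 = 2.1723 W/m².
ΔT = λ ΔF = 0.48 × 2.17 = 1.0416 K.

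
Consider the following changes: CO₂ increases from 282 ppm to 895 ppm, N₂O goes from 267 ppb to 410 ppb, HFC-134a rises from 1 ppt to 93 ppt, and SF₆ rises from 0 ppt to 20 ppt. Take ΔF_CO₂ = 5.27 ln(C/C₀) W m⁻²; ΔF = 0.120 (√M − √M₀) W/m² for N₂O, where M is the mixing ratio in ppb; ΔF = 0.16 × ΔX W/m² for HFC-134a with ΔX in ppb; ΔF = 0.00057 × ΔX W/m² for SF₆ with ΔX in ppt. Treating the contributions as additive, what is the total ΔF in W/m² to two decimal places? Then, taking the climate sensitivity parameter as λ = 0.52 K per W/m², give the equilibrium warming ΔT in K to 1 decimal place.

ΔF = 6.58 W/m²; ΔT = 3.4 K

CO₂: 5.27 × ln(895/282) = 5.27 × ln(3.17376) = 5.27 × 1.15492 = 6.0864 W/m².
N₂O: 0.120 × (√410 − √267) = 0.120 × (20.2485 − 16.3401) = 0.120 × 3.9084 = 0.4690 W/m².
HFC-134a: Δ = 93 − 1 = 92 ppt = 0.092 ppb; ΔF = 0.16 × 0.092 = 0.0147 W/m².
SF₆: ΔF = 0.00057 × (20 − 0) = 0.00057 × 20 = 0.0114 W/m².
Total ΔF = 6.0864 + 0.4690 + 0.0147 + 0.0114 = 6.5815 W/m².
ΔT = λ ΔF = 0.52 × 6.58 = 3.4216 K.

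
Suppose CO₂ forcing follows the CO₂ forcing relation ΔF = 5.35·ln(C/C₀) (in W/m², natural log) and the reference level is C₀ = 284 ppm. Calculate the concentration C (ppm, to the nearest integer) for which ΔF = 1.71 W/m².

C ≈ 391 ppm

Set 5.35 ln(C/284) = 1.71, so ln(C/284) = 1.71/5.35 = 0.31963.
Then C/284 = e^0.31963 = 1.37662, giving C = 284 × 1.37662 = 390.96 ppm.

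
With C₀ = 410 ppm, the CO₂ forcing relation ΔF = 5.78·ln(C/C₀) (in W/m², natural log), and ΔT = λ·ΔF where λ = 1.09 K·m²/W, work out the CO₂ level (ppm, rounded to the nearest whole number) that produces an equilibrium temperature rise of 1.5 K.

Required forcing: ΔF = ΔT/λ = 1.5/1.09 = 1.3761 W/m².
Then ln(C/410) = ΔF/5.78 = 1.3761/5.78 = 0.23808.
So C = 410 × e^0.23808 = 410 × 1.26881 = 520.21 ppm.

C ≈ 520 ppm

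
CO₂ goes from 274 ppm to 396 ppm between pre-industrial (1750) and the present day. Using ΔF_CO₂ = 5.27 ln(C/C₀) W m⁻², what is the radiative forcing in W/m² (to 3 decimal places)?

CO₂ absorption bands are partially saturated, so forcing scales with the logarithm of the concentration ratio.
CO₂: 5.27 × ln(396/274) = 5.27 × ln(1.44526) = 5.27 × 0.36829 = 1.9409 W/m².

ΔF = 1.941 W/m²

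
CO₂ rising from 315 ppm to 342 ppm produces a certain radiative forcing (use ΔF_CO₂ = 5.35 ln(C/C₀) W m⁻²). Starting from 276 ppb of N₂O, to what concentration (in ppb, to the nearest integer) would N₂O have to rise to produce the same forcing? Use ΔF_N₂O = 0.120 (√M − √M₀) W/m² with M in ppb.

CO₂ forcing: 5.35 × ln(342/315) = 5.35 × 0.082238 = 0.43997 W/m².
Set 0.120(√M − √276) = 0.43997: √M = 0.43997/0.120 + √276 = 3.6664 + 16.6132 = 20.2796.
M = (20.2796)² = 411.26 ppb.

M ≈ 411 ppb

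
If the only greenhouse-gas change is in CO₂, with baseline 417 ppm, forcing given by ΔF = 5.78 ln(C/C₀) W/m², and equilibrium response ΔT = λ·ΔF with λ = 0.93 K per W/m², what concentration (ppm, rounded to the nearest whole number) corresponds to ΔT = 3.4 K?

Required forcing: ΔF = ΔT/λ = 3.4/0.93 = 3.6559 W/m².
Then ln(C/417) = ΔF/5.78 = 3.6559/5.78 = 0.63251.
So C = 417 × e^0.63251 = 417 × 1.88233 = 784.93 ppm.

C ≈ 785 ppm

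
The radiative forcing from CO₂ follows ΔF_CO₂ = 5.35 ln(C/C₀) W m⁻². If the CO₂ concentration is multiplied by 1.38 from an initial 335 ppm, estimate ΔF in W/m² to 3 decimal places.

Because the forcing depends only on the ratio C/C₀, the initial concentration does not enter.
ΔF = 5.35 × ln(1.38) = 5.35 × 0.32208 = 1.7231 W/m².

ΔF = 1.723 W/m²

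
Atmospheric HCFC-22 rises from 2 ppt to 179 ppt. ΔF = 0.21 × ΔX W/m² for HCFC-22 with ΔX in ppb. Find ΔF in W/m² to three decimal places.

ΔF = 0.037 W/m²

HCFC-22: Δ = 179 − 2 = 177 ppt = 0.177 ppb; ΔF = 0.21 × 0.177 = 0.0372 W/m².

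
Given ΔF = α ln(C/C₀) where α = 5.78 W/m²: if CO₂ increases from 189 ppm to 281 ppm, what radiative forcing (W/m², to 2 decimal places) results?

CO₂: 5.78 × ln(281/189) = 5.78 × ln(1.48677) = 5.78 × 0.39661 = 2.2924 W/m².

ΔF = 2.29 W/m²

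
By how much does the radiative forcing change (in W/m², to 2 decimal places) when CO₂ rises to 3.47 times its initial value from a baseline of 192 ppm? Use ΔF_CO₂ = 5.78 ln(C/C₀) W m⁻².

ΔF = 5.78 × ln(3.47) = 5.78 × 1.24415 = 7.1912 W/m².

ΔF = 7.19 W/m²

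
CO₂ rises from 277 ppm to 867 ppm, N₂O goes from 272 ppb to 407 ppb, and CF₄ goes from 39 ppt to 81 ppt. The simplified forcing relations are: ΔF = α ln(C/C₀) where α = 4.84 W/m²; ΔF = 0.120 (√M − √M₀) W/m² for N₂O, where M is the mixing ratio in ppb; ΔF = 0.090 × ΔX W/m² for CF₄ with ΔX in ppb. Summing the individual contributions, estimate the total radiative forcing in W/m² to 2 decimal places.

CO₂: 4.84 × ln(867/277) = 4.84 × ln(3.12996) = 4.84 × 1.14102 = 5.5225 W/m².
N₂O: 0.120 × (√407 − √272) = 0.120 × (20.1742 − 16.4924) = 0.120 × 3.6818 = 0.4418 W/m².
CF₄: Δ = 81 − 39 = 42 ppt = 0.042 ppb; ΔF = 0.090 × 0.042 = 0.0038 W/m².
Total ΔF = 5.5225 + 0.4418 + 0.0038 = 5.9681 W/m².

ΔF = 5.97 W/m²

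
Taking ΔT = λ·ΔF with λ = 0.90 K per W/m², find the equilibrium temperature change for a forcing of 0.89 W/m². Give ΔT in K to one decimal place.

ΔT = λ ΔF = 0.90 × 0.89 = 0.8010 K.

ΔT = 0.8 K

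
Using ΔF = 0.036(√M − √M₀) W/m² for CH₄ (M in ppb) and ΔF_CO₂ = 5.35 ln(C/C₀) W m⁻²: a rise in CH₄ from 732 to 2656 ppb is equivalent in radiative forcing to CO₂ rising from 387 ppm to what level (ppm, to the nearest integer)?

C ≈ 456 ppm

CH₄ forcing: 0.036 × (√2656 − √732) = 0.036 × (51.5364 − 27.0555) = 0.036 × 24.4809 = 0.88131 W/m².
Set 5.35 ln(C/387) = 0.88131: ln(C/387) = 0.88131/5.35 = 0.16473, so C = 387 × e^0.16473 = 387 × 1.17907 = 456.30 ppm.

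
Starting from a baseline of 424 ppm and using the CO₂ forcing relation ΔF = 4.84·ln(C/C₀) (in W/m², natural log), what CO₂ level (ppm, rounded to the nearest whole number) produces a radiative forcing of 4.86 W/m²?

C ≈ 1157 ppm

Set 4.84 ln(C/424) = 4.86, so ln(C/424) = 4.86/4.84 = 1.00413.
Then C/424 = e^1.00413 = 2.72953, giving C = 424 × 2.72953 = 1157.32 ppm.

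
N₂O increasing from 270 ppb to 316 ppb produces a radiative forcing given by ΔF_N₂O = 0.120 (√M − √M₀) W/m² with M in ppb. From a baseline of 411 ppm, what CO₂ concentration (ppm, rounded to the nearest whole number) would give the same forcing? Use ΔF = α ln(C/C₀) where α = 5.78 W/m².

C ≈ 423 ppm

N₂O forcing: 0.120 × (√316 − √270) = 0.120 × (17.7764 − 16.4317) = 0.120 × 1.3447 = 0.16136 W/m².
Set 5.78 ln(C/411) = 0.16136: ln(C/411) = 0.16136/5.78 = 0.02792, so C = 411 × e^0.02792 = 411 × 1.02831 = 422.64 ppm.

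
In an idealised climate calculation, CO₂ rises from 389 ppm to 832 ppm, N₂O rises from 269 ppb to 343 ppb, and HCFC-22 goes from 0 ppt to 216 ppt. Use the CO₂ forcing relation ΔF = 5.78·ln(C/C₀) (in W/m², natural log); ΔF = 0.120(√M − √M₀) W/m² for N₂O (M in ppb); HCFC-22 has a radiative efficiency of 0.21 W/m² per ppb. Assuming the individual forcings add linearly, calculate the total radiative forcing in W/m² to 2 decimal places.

ΔF = 4.69 W/m²

CO₂: 5.78 × ln(832/389) = 5.78 × ln(2.13882) = 5.78 × 0.76025 = 4.3942 W/m².
N₂O: 0.120 × (√343 − √269) = 0.120 × (18.5203 − 16.4012) = 0.120 × 2.1191 = 0.2543 W/m².
HCFC-22: Δ = 216 − 0 = 216 ppt = 0.216 ppb; ΔF = 0.21 × 0.216 = 0.0454 W/m².
Total ΔF = 4.3942 + 0.2543 + 0.0454 = 4.6939 W/m².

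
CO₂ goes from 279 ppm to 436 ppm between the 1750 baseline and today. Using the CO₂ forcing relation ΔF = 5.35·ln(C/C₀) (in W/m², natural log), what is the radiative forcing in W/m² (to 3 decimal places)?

CO₂ absorption bands are partially saturated, so forcing scales with the logarithm of the concentration ratio.
CO₂: 5.35 × ln(436/279) = 5.35 × ln(1.56272) = 5.35 × 0.44643 = 2.3884 W/m².

ΔF = 2.388 W/m²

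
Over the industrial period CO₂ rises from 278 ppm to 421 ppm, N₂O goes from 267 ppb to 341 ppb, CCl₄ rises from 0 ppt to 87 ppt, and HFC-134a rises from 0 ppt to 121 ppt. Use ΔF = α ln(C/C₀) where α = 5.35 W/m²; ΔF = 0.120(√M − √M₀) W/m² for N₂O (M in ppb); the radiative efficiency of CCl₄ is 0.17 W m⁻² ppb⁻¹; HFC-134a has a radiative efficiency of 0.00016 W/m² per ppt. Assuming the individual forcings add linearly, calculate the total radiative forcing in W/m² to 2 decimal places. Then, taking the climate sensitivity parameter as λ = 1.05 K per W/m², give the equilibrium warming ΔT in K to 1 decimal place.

ΔF = 2.51 W/m²; ΔT = 2.6 K

CO₂: 5.35 × ln(421/278) = 5.35 × ln(1.51439) = 5.35 × 0.41501 = 2.2203 W/m².
N₂O: 0.120 × (√341 − √267) = 0.120 × (18.4662 − 16.3401) = 0.120 × 2.1261 = 0.2551 W/m².
CCl₄: Δ = 87 − 0 = 87 ppt = 0.087 ppb; ΔF = 0.17 × 0.087 = 0.0148 W/m².
HFC-134a: ΔF = 0.00016 × (121 − 0) = 0.00016 × 121 = 0.0194 W/m².
Total ΔF = 2.2203 + 0.2551 + 0.0148 + 0.0194 = 2.5096 W/m².
ΔT = λ ΔF = 1.05 × 2.51 = 2.6355 K.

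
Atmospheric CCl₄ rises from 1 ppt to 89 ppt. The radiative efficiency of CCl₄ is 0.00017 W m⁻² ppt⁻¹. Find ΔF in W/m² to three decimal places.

ΔF = 0.015 W/m²

CCl₄: ΔF = 0.00017 × (89 − 1) = 0.00017 × 88 = 0.0150 W/m².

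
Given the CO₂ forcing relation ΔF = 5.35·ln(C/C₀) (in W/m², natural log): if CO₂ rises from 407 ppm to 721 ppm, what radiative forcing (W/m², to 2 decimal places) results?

ΔF = 3.06 W/m²

CO₂: 5.35 × ln(721/407) = 5.35 × ln(1.77150) = 5.35 × 0.57183 = 3.0593 W/m².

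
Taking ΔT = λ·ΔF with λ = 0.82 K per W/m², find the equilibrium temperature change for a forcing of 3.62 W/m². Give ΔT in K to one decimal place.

ΔT = 3.0 K

ΔT = λ ΔF = 0.82 × 3.62 = 2.9684 K.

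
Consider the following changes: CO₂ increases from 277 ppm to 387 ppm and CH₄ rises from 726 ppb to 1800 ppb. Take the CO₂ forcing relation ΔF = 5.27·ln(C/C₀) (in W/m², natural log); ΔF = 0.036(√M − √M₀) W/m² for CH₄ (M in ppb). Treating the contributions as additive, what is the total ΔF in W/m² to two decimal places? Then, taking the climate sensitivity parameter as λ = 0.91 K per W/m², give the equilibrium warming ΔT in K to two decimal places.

CO₂: 5.27 × ln(387/277) = 5.27 × ln(1.39711) = 5.27 × 0.33441 = 1.7623 W/m².
CH₄: 0.036 × (√1800 − √726) = 0.036 × (42.4264 − 26.9444) = 0.036 × 15.4820 = 0.5574 W/m².
Total ΔF = 1.7623 + 0.5574 = 2.3197 W/m².
ΔT = λ ΔF = 0.91 × 2.32 = 2.1112 K.

ΔF = 2.32 W/m²; ΔT = 2.11 K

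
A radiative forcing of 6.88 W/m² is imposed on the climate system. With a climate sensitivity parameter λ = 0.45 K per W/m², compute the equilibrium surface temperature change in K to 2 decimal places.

ΔT = λ ΔF = 0.45 × 6.88 = 3.0960 K.

ΔT = 3.10 K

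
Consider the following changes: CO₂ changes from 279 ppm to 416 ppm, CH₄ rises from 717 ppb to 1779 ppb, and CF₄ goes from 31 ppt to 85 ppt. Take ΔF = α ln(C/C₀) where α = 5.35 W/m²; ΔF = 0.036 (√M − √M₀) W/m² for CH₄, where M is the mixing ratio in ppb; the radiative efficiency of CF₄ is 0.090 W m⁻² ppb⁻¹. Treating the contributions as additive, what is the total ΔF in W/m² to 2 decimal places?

ΔF = 2.70 W/m²

CO₂: 5.35 × ln(416/279) = 5.35 × ln(1.49104) = 5.35 × 0.39947 = 2.1372 W/m².
CH₄: 0.036 × (√1779 − √717) = 0.036 × (42.1782 − 26.7769) = 0.036 × 15.4013 = 0.5544 W/m².
CF₄: Δ = 85 − 31 = 54 ppt = 0.054 ppb; ΔF = 0.090 × 0.054 = 0.0049 W/m².
Total ΔF = 2.1372 + 0.5544 + 0.0049 = 2.6965 W/m².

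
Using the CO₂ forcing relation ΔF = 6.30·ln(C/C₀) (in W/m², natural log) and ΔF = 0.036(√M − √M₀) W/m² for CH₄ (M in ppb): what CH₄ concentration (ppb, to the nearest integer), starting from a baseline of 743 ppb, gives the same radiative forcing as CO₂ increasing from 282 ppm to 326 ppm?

CO₂ forcing: 6.30 × ln(326/282) = 6.30 × 0.144990 = 0.91344 W/m².
Set 0.036(√M − √743) = 0.91344: √M = 0.91344/0.036 + √743 = 25.3733 + 27.2580 = 52.6313.
M = (52.6313)² = 2770.05 ppb.

M ≈ 2770 ppb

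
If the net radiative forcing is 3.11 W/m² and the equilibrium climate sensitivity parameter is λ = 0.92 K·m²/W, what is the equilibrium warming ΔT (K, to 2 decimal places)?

ΔT = λ ΔF = 0.92 × 3.11 = 2.8612 K.

ΔT = 2.86 K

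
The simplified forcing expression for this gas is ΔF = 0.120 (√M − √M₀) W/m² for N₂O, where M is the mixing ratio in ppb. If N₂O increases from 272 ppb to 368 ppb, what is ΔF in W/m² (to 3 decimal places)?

N₂O: 0.120 × (√368 − √272) = 0.120 × (19.1833 − 16.4924) = 0.120 × 2.6909 = 0.3229 W/m².

ΔF = 0.323 W/m²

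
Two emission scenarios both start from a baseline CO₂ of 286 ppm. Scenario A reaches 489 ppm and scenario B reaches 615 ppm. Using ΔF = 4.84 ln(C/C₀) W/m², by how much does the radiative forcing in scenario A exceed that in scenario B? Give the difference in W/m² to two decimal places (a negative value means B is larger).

ΔF_A = 4.84 ln(489/286) = 4.84 × 0.53637 = 2.5960 W/m².
ΔF_B = 4.84 ln(615/286) = 4.84 × 0.76563 = 3.7056 W/m².
Difference: 2.5960 − 3.7056 = -1.1096 W/m².
(Equivalently, ΔF_A − ΔF_B = 4.84 ln(489/615) = 4.84 × -0.22926 = -1.1096 W/m².)

ΔF_A − ΔF_B = -1.11 W/m²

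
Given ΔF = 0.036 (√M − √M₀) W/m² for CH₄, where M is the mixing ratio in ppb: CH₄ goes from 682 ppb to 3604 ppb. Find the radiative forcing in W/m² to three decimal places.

ΔF = 1.221 W/m²

CH₄: 0.036 × (√3604 − √682) = 0.036 × (60.0333 − 26.1151) = 0.036 × 33.9182 = 1.2211 W/m².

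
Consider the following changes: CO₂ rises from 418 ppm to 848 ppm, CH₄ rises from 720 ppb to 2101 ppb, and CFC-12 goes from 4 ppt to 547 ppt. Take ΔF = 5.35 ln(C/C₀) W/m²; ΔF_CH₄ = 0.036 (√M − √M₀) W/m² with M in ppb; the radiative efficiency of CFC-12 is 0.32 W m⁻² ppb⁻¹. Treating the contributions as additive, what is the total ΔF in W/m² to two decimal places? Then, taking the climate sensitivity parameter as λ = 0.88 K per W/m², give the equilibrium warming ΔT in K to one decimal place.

CO₂: 5.35 × ln(848/418) = 5.35 × ln(2.02871) = 5.35 × 0.70740 = 3.7846 W/m².
CH₄: 0.036 × (√2101 − √720) = 0.036 × (45.8367 − 26.8328) = 0.036 × 19.0039 = 0.6841 W/m².
CFC-12: Δ = 547 − 4 = 543 ppt = 0.543 ppb; ΔF = 0.32 × 0.543 = 0.1738 W/m².
Total ΔF = 3.7846 + 0.6841 + 0.1738 = 4.6425 W/m².
ΔT = λ ΔF = 0.88 × 4.64 = 4.0832 K.

ΔF = 4.64 W/m²; ΔT = 4.1 K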